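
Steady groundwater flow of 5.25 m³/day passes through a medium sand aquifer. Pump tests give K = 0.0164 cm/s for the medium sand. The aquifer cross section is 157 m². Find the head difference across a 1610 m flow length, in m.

3.80

Convert K: 0.0164 cm/s × 864 = 14.17 m/day.
From Q = K·A·i, i = Q / (K·A) = 5.25 / (14.17 × 157.0) = 0.002360.
Head loss Δh = i · L = 0.002360 × 1610 = 3.800 m.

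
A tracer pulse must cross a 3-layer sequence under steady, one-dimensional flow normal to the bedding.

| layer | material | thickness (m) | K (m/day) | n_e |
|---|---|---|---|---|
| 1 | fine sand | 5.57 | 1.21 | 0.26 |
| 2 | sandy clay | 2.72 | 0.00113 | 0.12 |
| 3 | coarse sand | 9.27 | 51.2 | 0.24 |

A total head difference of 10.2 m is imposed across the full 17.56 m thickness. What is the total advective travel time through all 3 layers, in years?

2.59

With flow normal to the layers, continuity requires the same specific discharge q through every layer.
Σ(b_i/K_i) = 5.57/1.21 + 2.72/0.00113 + 9.27/51.2 = 2412 d.
q = Δh / Σ(b_i/K_i) = 10.2 / 2412 = 0.004229 m/day.
In each layer the seepage velocity is v_i = q/n_i, so the layer transit time is t_i = b_i·n_i / q:
  layer 1 (fine sand): t_1 = 5.57 × 0.26 / 0.004229 = 342.4 d
  layer 2 (sandy clay): t_2 = 2.72 × 0.12 / 0.004229 = 77.18 d
  layer 3 (coarse sand): t_3 = 9.27 × 0.24 / 0.004229 = 526.1 d
Total t = Σ t_i = 945.7 days = 2.589 years.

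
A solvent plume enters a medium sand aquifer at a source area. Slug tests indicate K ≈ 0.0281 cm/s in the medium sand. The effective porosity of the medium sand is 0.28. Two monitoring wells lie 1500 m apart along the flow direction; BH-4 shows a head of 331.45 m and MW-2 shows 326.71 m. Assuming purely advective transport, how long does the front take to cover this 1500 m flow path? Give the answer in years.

Convert K: 0.0281 cm/s × 864 = 24.28 m/day.
Hydraulic gradient i = (331.45 − 326.71) / 1500 = 4.74 / 1500 = 0.003160.
Darcy flux q = K · i = 24.28 × 0.003160 = 0.07672 m/day.
Seepage velocity v = q / n_e = 0.07672 / 0.28 = 0.2740 m/day.
Travel time t = L / v = 1500 / 0.2740 = 5474 days = 14.99 years.

15.0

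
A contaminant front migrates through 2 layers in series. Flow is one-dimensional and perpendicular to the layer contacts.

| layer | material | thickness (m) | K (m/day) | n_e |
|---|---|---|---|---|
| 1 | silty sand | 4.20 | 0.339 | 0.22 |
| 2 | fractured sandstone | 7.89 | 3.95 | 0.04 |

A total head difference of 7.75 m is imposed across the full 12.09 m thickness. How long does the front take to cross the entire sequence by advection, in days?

With flow normal to the layers, continuity requires the same specific discharge q through every layer.
Σ(b_i/K_i) = 4.20/0.339 + 7.89/3.95 = 14.39 d.
q = Δh / Σ(b_i/K_i) = 7.75 / 14.39 = 0.5387 m/day.
In each layer the seepage velocity is v_i = q/n_i, so the layer transit time is t_i = b_i·n_i / q:
  layer 1 (silty sand): t_1 = 4.20 × 0.22 / 0.5387 = 1.715 d
  layer 2 (fractured sandstone): t_2 = 7.89 × 0.04 / 0.5387 = 0.5859 d
Total t = Σ t_i = 2.301 days.

2.30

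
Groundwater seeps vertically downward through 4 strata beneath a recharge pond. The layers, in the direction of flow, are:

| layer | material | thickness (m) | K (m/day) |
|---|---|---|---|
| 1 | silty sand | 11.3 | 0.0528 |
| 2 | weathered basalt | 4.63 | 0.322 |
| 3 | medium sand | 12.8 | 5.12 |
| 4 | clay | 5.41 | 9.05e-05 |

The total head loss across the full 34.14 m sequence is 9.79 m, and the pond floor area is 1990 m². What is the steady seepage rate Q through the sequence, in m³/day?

Flow is perpendicular to layering, so the layers act in series and the equivalent K is the thickness-weighted harmonic mean.
Total thickness L = 11.3 + 4.63 + 12.8 + 5.41 = 34.14 m.
Σ(b_i/K_i) = 11.3/0.0528 + 4.63/0.322 + 12.8/5.12 + 5.41/9.05e-05 = 60010 d.
K_eq = L / Σ(b_i/K_i) = 34.14 / 60010 = 0.0005689 m/day.
Q = K_eq · A · (Δh/L) = 0.0005689 × 1990 × (9.79/34.14) = 0.3246 m³/day.

0.325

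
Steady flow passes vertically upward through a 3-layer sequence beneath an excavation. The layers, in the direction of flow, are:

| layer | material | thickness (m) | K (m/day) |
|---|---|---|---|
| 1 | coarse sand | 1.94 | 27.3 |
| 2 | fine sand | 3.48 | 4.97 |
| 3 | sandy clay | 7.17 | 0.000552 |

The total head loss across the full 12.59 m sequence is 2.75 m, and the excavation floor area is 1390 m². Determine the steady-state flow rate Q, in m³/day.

0.294

Flow is perpendicular to layering, so the layers act in series and the equivalent K is the thickness-weighted harmonic mean.
Total thickness L = 1.94 + 3.48 + 7.17 = 12.59 m.
Σ(b_i/K_i) = 1.94/27.3 + 3.48/4.97 + 7.17/0.000552 = 12990 d.
K_eq = L / Σ(b_i/K_i) = 12.59 / 12990 = 0.0009692 m/day.
Q = K_eq · A · (Δh/L) = 0.0009692 × 1390 × (2.75/12.59) = 0.2943 m³/day.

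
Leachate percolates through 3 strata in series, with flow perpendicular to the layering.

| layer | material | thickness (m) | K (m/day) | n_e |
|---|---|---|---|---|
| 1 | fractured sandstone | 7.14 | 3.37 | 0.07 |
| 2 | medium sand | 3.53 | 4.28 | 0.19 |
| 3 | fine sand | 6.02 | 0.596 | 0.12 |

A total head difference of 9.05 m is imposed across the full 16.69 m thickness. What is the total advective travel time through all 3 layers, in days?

With flow normal to the layers, continuity requires the same specific discharge q through every layer.
Σ(b_i/K_i) = 7.14/3.37 + 3.53/4.28 + 6.02/0.596 = 13.04 d.
q = Δh / Σ(b_i/K_i) = 9.05 / 13.04 = 0.6938 m/day.
In each layer the seepage velocity is v_i = q/n_i, so the layer transit time is t_i = b_i·n_i / q:
  layer 1 (fractured sandstone): t_1 = 7.14 × 0.07 / 0.6938 = 0.7204 d
  layer 2 (medium sand): t_2 = 3.53 × 0.19 / 0.6938 = 0.9667 d
  layer 3 (fine sand): t_3 = 6.02 × 0.12 / 0.6938 = 1.041 d
Total t = Σ t_i = 2.728 days.

2.73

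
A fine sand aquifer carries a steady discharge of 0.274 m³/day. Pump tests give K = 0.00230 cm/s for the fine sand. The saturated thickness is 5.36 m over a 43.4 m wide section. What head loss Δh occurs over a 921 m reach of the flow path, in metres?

0.546

Convert K: 0.00230 cm/s × 864 = 1.987 m/day.
Cross-sectional area A = 43.4 × 5.36 = 232.6 m².
From Q = K·A·i, i = Q / (K·A) = 0.274 / (1.987 × 232.6) = 0.0005927.
Head loss Δh = i · L = 0.0005927 × 921 = 0.5459 m.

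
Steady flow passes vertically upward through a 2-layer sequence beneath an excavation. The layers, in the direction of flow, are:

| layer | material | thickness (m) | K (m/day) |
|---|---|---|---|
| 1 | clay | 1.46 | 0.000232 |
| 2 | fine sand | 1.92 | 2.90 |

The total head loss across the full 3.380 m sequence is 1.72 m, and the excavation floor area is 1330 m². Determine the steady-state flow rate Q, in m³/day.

Flow is perpendicular to layering, so the layers act in series and the equivalent K is the thickness-weighted harmonic mean.
Total thickness L = 1.46 + 1.92 = 3.380 m.
Σ(b_i/K_i) = 1.46/0.000232 + 1.92/2.90 = 6294 d.
K_eq = L / Σ(b_i/K_i) = 3.380 / 6294 = 0.0005370 m/day.
Q = K_eq · A · (Δh/L) = 0.0005370 × 1330 × (1.72/3.380) = 0.3635 m³/day.

0.363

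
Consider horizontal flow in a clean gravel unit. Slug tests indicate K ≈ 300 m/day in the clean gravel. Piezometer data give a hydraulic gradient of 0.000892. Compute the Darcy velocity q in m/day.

Hydraulic gradient i = 0.000892.
Specific discharge q = K · i = 300.0 × 0.0008920 = 0.2676 m/day.

0.268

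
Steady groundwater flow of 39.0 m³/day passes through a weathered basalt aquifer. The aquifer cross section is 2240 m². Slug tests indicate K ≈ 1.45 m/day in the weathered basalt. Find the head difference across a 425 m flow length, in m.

From Q = K·A·i, i = Q / (K·A) = 39.0 / (1.450 × 2240) = 0.01201.
Head loss Δh = i · L = 0.01201 × 425 = 5.103 m.

5.10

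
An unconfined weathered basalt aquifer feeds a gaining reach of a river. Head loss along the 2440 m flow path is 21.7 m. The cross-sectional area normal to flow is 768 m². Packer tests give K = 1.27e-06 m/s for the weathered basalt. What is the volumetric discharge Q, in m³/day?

0.749

Convert K: 1.27e-06 m/s × 86400 = 0.1097 m/day.
Hydraulic gradient i = Δh / L = 21.7 / 2440 = 0.008893.
Darcy's law: Q = K · A · i = 0.1097 × 768.0 × 0.008893 = 0.7495 m³/day.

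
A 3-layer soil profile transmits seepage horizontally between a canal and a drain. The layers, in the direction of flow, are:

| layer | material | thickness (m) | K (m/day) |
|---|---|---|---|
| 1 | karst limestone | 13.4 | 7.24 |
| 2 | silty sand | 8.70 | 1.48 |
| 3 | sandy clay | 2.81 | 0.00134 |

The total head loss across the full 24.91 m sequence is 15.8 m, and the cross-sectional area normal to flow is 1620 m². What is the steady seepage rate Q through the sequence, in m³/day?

Flow is perpendicular to layering, so the layers act in series and the equivalent K is the thickness-weighted harmonic mean.
Total thickness L = 13.4 + 8.70 + 2.81 = 24.91 m.
Σ(b_i/K_i) = 13.4/7.24 + 8.70/1.48 + 2.81/0.00134 = 2105 d.
K_eq = L / Σ(b_i/K_i) = 24.91 / 2105 = 0.01184 m/day.
Q = K_eq · A · (Δh/L) = 0.01184 × 1620 × (15.8/24.91) = 12.16 m³/day.

12.2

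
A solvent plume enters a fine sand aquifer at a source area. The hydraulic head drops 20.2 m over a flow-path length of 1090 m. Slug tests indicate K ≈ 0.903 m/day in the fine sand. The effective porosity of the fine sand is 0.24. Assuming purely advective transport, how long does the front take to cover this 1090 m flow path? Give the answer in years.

42.8

Hydraulic gradient i = Δh / L = 20.2 / 1090 = 0.01853.
Darcy flux q = K · i = 0.9030 × 0.01853 = 0.01673 m/day.
Seepage velocity v = q / n_e = 0.01673 / 0.24 = 0.06973 m/day.
Travel time t = L / v = 1090 / 0.06973 = 15632 days = 42.80 years.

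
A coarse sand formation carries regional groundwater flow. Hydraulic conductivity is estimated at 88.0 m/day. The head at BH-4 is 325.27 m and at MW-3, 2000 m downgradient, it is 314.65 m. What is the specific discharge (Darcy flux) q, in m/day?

0.467

Hydraulic gradient i = (325.27 − 314.65) / 2000 = 10.62 / 2000 = 0.005310.
Specific discharge q = K · i = 88.00 × 0.005310 = 0.4673 m/day.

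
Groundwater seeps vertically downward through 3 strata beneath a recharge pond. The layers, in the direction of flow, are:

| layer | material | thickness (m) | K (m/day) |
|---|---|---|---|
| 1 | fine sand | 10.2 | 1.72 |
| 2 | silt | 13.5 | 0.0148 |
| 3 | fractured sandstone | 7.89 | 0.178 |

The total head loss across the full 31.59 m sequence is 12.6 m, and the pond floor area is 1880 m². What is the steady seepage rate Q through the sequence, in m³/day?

Flow is perpendicular to layering, so the layers act in series and the equivalent K is the thickness-weighted harmonic mean.
Total thickness L = 10.2 + 13.5 + 7.89 = 31.59 m.
Σ(b_i/K_i) = 10.2/1.72 + 13.5/0.0148 + 7.89/0.178 = 962.4 d.
K_eq = L / Σ(b_i/K_i) = 31.59 / 962.4 = 0.03282 m/day.
Q = K_eq · A · (Δh/L) = 0.03282 × 1880 × (12.6/31.59) = 24.61 m³/day.

24.6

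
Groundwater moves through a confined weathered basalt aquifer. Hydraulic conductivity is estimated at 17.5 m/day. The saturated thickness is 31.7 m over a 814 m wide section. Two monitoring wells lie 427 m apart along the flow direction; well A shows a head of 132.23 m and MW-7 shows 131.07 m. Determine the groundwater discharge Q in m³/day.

1230

Cross-sectional area A = 814 × 31.7 = 25804 m².
Hydraulic gradient i = (132.23 − 131.07) / 427 = 1.16 / 427 = 0.002717.
Darcy's law: Q = K · A · i = 17.50 × 25804 × 0.002717 = 1227 m³/day.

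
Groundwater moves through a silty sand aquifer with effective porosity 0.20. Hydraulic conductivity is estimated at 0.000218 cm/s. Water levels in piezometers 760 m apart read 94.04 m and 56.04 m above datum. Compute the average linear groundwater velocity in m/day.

0.0471

Convert K: 0.000218 cm/s × 864 = 0.1884 m/day.
Hydraulic gradient i = (94.04 − 56.04) / 760 = 38 / 760 = 0.05000.
Darcy flux q = K · i = 0.1884 × 0.05000 = 0.009418 m/day.
Seepage velocity v = q / n_e = 0.009418 / 0.20 = 0.04709 m/day.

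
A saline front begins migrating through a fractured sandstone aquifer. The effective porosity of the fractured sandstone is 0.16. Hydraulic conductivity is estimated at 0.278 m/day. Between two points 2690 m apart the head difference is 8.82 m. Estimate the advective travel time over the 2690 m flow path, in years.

1290

Hydraulic gradient i = Δh / L = 8.82 / 2690 = 0.003279.
Darcy flux q = K · i = 0.2780 × 0.003279 = 0.0009115 m/day.
Seepage velocity v = q / n_e = 0.0009115 / 0.16 = 0.005697 m/day.
Travel time t = L / v = 2690 / 0.005697 = 4.722e+05 days = 1293 years.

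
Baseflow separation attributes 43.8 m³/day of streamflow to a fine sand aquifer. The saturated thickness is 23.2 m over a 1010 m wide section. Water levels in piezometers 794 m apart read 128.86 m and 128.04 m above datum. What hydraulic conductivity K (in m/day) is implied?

1.81

Cross-sectional area A = 1010 × 23.2 = 23432 m².
Hydraulic gradient i = (128.86 − 128.04) / 794 = 0.82 / 794 = 0.001033.
From Q = K·A·i, K = Q / (A·i) = 43.8 / (23432 × 0.001033) = 1.810 m/day.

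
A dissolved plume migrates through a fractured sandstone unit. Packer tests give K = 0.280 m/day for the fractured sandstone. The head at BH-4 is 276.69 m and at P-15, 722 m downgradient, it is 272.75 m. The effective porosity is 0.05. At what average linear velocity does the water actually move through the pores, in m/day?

0.0306

Hydraulic gradient i = (276.69 − 272.75) / 722 = 3.94 / 722 = 0.005457.
Darcy flux q = K · i = 0.2800 × 0.005457 = 0.001528 m/day.
Seepage velocity v = q / n_e = 0.001528 / 0.05 = 0.03056 m/day.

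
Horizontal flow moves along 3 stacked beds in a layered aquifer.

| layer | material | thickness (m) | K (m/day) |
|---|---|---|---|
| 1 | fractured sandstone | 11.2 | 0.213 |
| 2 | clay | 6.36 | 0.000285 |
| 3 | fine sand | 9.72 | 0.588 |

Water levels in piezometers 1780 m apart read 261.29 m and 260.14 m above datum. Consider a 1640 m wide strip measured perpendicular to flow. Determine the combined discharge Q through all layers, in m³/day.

8.59

Flow is parallel to layering, so each bed carries its own Darcy discharge and the transmissivities add.
Σ(K_i·b_i) = 0.213×11.2 + 0.000285×6.36 + 0.588×9.72 = 8.103 m²/day.
Hydraulic gradient i = (261.29 − 260.14) / 1780 = 1.15 / 1780 = 0.0006461.
Q = Σ(K_i·b_i) · W · i = 8.103 × 1640 × 0.0006461 = 8.585 m³/day.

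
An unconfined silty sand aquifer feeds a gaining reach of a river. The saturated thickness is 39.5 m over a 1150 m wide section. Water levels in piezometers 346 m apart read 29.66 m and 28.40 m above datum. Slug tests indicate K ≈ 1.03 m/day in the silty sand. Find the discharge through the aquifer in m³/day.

Cross-sectional area A = 1150 × 39.5 = 45425 m².
Hydraulic gradient i = (29.66 − 28.40) / 346 = 1.26 / 346 = 0.003642.
Darcy's law: Q = K · A · i = 1.030 × 45425 × 0.003642 = 170.4 m³/day.

170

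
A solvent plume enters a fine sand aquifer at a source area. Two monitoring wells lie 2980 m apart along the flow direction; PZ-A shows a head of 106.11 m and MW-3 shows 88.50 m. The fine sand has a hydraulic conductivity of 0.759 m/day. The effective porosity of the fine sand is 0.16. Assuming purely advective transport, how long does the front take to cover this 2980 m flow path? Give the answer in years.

291

Hydraulic gradient i = (106.11 − 88.50) / 2980 = 17.61 / 2980 = 0.005909.
Darcy flux q = K · i = 0.7590 × 0.005909 = 0.004485 m/day.
Seepage velocity v = q / n_e = 0.004485 / 0.16 = 0.02803 m/day.
Travel time t = L / v = 2980 / 0.02803 = 1.063e+05 days = 291.0 years.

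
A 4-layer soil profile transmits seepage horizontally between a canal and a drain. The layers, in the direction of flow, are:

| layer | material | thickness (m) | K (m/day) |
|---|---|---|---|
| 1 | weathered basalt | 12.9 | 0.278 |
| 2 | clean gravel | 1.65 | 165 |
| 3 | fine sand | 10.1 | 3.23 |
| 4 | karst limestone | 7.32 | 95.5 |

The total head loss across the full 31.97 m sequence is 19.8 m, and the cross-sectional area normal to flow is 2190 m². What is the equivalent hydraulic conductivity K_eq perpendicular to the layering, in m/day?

Flow is perpendicular to layering, so the layers act in series and the equivalent K is the thickness-weighted harmonic mean.
Total thickness L = 12.9 + 1.65 + 10.1 + 7.32 = 31.97 m.
Σ(b_i/K_i) = 12.9/0.278 + 1.65/165 + 10.1/3.23 + 7.32/95.5 = 49.62 d.
K_eq = L / Σ(b_i/K_i) = 31.97 / 49.62 = 0.6443 m/day.

0.644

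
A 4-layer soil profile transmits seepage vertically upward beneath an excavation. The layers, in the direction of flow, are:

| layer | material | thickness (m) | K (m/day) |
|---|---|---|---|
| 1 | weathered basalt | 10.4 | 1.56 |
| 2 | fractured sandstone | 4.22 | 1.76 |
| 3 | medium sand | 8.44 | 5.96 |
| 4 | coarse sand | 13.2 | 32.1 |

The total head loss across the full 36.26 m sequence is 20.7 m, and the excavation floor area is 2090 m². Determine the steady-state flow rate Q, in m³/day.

3970

Flow is perpendicular to layering, so the layers act in series and the equivalent K is the thickness-weighted harmonic mean.
Total thickness L = 10.4 + 4.22 + 8.44 + 13.2 = 36.26 m.
Σ(b_i/K_i) = 10.4/1.56 + 4.22/1.76 + 8.44/5.96 + 13.2/32.1 = 10.89 d.
K_eq = L / Σ(b_i/K_i) = 36.26 / 10.89 = 3.329 m/day.
Q = K_eq · A · (Δh/L) = 3.329 × 2090 × (20.7/36.26) = 3972 m³/day.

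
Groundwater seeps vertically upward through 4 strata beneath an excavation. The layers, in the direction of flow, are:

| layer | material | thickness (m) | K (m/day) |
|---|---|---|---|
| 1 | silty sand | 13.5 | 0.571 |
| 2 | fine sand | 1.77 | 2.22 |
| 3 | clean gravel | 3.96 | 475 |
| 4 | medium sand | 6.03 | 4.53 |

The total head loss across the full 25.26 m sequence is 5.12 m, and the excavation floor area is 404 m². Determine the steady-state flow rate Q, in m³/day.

80.2

Flow is perpendicular to layering, so the layers act in series and the equivalent K is the thickness-weighted harmonic mean.
Total thickness L = 13.5 + 1.77 + 3.96 + 6.03 = 25.26 m.
Σ(b_i/K_i) = 13.5/0.571 + 1.77/2.22 + 3.96/475 + 6.03/4.53 = 25.78 d.
K_eq = L / Σ(b_i/K_i) = 25.26 / 25.78 = 0.9798 m/day.
Q = K_eq · A · (Δh/L) = 0.9798 × 404 × (5.12/25.26) = 80.24 m³/day.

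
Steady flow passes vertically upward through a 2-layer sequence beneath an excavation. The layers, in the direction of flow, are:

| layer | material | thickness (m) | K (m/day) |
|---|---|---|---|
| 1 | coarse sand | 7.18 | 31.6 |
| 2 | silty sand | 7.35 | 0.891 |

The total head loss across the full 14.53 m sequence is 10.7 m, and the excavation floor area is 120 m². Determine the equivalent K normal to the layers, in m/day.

1.71

Flow is perpendicular to layering, so the layers act in series and the equivalent K is the thickness-weighted harmonic mean.
Total thickness L = 7.18 + 7.35 = 14.53 m.
Σ(b_i/K_i) = 7.18/31.6 + 7.35/0.891 = 8.476 d.
K_eq = L / Σ(b_i/K_i) = 14.53 / 8.476 = 1.714 m/day.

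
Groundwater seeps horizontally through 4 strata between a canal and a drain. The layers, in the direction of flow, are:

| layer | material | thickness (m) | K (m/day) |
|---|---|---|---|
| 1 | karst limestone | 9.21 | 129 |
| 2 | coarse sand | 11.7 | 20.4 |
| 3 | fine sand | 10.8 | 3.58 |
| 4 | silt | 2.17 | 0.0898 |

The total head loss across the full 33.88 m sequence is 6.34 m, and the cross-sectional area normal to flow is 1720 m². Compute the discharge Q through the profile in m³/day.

Flow is perpendicular to layering, so the layers act in series and the equivalent K is the thickness-weighted harmonic mean.
Total thickness L = 9.21 + 11.7 + 10.8 + 2.17 = 33.88 m.
Σ(b_i/K_i) = 9.21/129 + 11.7/20.4 + 10.8/3.58 + 2.17/0.0898 = 27.83 d.
K_eq = L / Σ(b_i/K_i) = 33.88 / 27.83 = 1.218 m/day.
Q = K_eq · A · (Δh/L) = 1.218 × 1720 × (6.34/33.88) = 391.9 m³/day.

392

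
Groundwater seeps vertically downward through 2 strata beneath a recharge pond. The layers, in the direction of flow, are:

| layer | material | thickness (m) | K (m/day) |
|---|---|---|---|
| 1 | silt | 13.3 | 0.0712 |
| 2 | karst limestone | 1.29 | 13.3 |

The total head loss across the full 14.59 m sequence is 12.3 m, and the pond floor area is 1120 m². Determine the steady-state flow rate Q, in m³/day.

Flow is perpendicular to layering, so the layers act in series and the equivalent K is the thickness-weighted harmonic mean.
Total thickness L = 13.3 + 1.29 = 14.59 m.
Σ(b_i/K_i) = 13.3/0.0712 + 1.29/13.3 = 186.9 d.
K_eq = L / Σ(b_i/K_i) = 14.59 / 186.9 = 0.07807 m/day.
Q = K_eq · A · (Δh/L) = 0.07807 × 1120 × (12.3/14.59) = 73.71 m³/day.

73.7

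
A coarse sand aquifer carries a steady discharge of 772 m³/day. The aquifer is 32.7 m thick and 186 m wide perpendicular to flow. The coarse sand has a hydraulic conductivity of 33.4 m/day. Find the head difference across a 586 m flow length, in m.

Cross-sectional area A = 186 × 32.7 = 6082 m².
From Q = K·A·i, i = Q / (K·A) = 772 / (33.40 × 6082) = 0.003800.
Head loss Δh = i · L = 0.003800 × 586 = 2.227 m.

2.23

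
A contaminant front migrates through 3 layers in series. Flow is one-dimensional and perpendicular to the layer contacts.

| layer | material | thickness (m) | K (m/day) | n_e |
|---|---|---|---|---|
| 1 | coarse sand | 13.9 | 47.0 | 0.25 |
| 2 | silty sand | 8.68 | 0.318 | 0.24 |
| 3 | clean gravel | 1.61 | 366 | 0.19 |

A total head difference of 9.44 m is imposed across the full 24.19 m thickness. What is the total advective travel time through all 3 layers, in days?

17.1

With flow normal to the layers, continuity requires the same specific discharge q through every layer.
Σ(b_i/K_i) = 13.9/47.0 + 8.68/0.318 + 1.61/366 = 27.60 d.
q = Δh / Σ(b_i/K_i) = 9.44 / 27.60 = 0.3421 m/day.
In each layer the seepage velocity is v_i = q/n_i, so the layer transit time is t_i = b_i·n_i / q:
  layer 1 (coarse sand): t_1 = 13.9 × 0.25 / 0.3421 = 10.16 d
  layer 2 (silty sand): t_2 = 8.68 × 0.24 / 0.3421 = 6.090 d
  layer 3 (clean gravel): t_3 = 1.61 × 0.19 / 0.3421 = 0.8942 d
Total t = Σ t_i = 17.14 days.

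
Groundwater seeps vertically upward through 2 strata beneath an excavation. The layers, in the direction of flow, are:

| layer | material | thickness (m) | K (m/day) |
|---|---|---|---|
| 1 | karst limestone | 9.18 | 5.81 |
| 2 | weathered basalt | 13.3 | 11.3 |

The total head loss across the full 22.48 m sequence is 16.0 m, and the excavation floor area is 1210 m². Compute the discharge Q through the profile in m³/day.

7020

Flow is perpendicular to layering, so the layers act in series and the equivalent K is the thickness-weighted harmonic mean.
Total thickness L = 9.18 + 13.3 = 22.48 m.
Σ(b_i/K_i) = 9.18/5.81 + 13.3/11.3 = 2.757 d.
K_eq = L / Σ(b_i/K_i) = 22.48 / 2.757 = 8.154 m/day.
Q = K_eq · A · (Δh/L) = 8.154 × 1210 × (16.0/22.48) = 7022 m³/day.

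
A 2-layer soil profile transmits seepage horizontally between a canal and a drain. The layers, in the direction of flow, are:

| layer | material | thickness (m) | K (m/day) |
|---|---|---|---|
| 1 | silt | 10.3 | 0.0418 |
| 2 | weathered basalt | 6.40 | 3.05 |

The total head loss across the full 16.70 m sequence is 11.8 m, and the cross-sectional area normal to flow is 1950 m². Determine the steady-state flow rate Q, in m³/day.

92.6

Flow is perpendicular to layering, so the layers act in series and the equivalent K is the thickness-weighted harmonic mean.
Total thickness L = 10.3 + 6.40 = 16.70 m.
Σ(b_i/K_i) = 10.3/0.0418 + 6.40/3.05 = 248.5 d.
K_eq = L / Σ(b_i/K_i) = 16.70 / 248.5 = 0.06720 m/day.
Q = K_eq · A · (Δh/L) = 0.06720 × 1950 × (11.8/16.70) = 92.59 m³/day.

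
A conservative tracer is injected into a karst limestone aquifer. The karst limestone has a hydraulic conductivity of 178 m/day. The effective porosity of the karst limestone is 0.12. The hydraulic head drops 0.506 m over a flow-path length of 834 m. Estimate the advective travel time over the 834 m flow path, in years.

Hydraulic gradient i = Δh / L = 0.506 / 834 = 0.0006067.
Darcy flux q = K · i = 178.0 × 0.0006067 = 0.1080 m/day.
Seepage velocity v = q / n_e = 0.1080 / 0.12 = 0.9000 m/day.
Travel time t = L / v = 834 / 0.9000 = 926.7 days = 2.537 years.

2.54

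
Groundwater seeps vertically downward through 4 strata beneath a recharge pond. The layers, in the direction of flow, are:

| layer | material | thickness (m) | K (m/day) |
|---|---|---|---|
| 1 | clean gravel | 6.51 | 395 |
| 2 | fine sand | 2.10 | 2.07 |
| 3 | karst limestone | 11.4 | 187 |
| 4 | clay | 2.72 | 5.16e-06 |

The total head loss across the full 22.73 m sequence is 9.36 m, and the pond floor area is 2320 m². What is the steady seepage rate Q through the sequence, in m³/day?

0.0412

Flow is perpendicular to layering, so the layers act in series and the equivalent K is the thickness-weighted harmonic mean.
Total thickness L = 6.51 + 2.10 + 11.4 + 2.72 = 22.73 m.
Σ(b_i/K_i) = 6.51/395 + 2.10/2.07 + 11.4/187 + 2.72/5.16e-06 = 5.271e+05 d.
K_eq = L / Σ(b_i/K_i) = 22.73 / 5.271e+05 = 4.312e-05 m/day.
Q = K_eq · A · (Δh/L) = 4.312e-05 × 2320 × (9.36/22.73) = 0.04119 m³/day.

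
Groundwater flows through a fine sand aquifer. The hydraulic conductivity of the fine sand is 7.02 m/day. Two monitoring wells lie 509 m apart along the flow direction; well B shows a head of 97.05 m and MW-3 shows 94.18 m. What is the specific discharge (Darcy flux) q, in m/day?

Hydraulic gradient i = (97.05 − 94.18) / 509 = 2.87 / 509 = 0.005639.
Specific discharge q = K · i = 7.020 × 0.005639 = 0.03958 m/day.

0.0396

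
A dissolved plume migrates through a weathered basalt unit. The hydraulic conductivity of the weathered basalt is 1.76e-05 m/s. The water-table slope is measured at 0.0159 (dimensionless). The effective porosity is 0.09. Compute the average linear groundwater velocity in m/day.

0.269

Convert K: 1.76e-05 m/s × 86400 = 1.521 m/day.
Hydraulic gradient i = 0.0159.
Darcy flux q = K · i = 1.521 × 0.01590 = 0.02418 m/day.
Seepage velocity v = q / n_e = 0.02418 / 0.09 = 0.2686 m/day.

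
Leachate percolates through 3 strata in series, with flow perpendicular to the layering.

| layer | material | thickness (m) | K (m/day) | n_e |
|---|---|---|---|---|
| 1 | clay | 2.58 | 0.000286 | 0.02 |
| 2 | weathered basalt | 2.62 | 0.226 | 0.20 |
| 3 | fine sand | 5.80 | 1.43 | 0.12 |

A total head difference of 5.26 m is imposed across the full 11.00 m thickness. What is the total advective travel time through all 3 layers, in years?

5.98

With flow normal to the layers, continuity requires the same specific discharge q through every layer.
Σ(b_i/K_i) = 2.58/0.000286 + 2.62/0.226 + 5.80/1.43 = 9037 d.
q = Δh / Σ(b_i/K_i) = 5.26 / 9037 = 0.0005821 m/day.
In each layer the seepage velocity is v_i = q/n_i, so the layer transit time is t_i = b_i·n_i / q:
  layer 1 (clay): t_1 = 2.58 × 0.02 / 0.0005821 = 88.65 d
  layer 2 (weathered basalt): t_2 = 2.62 × 0.20 / 0.0005821 = 900.2 d
  layer 3 (fine sand): t_3 = 5.80 × 0.12 / 0.0005821 = 1196 d
Total t = Σ t_i = 2185 days = 5.981 years.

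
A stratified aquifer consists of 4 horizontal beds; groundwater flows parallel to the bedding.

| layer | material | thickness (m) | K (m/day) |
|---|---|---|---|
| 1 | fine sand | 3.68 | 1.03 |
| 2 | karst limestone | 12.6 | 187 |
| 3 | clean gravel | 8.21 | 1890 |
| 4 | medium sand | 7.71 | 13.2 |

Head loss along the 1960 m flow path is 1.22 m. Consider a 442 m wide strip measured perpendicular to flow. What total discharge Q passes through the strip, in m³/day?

4950

Flow is parallel to layering, so each bed carries its own Darcy discharge and the transmissivities add.
Σ(K_i·b_i) = 1.03×3.68 + 187×12.6 + 1890×8.21 + 13.2×7.71 = 17979 m²/day.
Hydraulic gradient i = Δh / L = 1.22 / 1960 = 0.0006224.
Q = Σ(K_i·b_i) · W · i = 17979 × 442 × 0.0006224 = 4946 m³/day.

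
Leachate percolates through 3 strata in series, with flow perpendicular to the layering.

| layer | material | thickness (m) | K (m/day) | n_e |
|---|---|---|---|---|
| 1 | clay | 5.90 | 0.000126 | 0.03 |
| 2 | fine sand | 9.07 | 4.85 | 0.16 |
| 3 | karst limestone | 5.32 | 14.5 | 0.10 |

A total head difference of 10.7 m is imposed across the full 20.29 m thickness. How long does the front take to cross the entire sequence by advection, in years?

With flow normal to the layers, continuity requires the same specific discharge q through every layer.
Σ(b_i/K_i) = 5.90/0.000126 + 9.07/4.85 + 5.32/14.5 = 46828 d.
q = Δh / Σ(b_i/K_i) = 10.7 / 46828 = 0.0002285 m/day.
In each layer the seepage velocity is v_i = q/n_i, so the layer transit time is t_i = b_i·n_i / q:
  layer 1 (clay): t_1 = 5.90 × 0.03 / 0.0002285 = 774.6 d
  layer 2 (fine sand): t_2 = 9.07 × 0.16 / 0.0002285 = 6351 d
  layer 3 (karst limestone): t_3 = 5.32 × 0.10 / 0.0002285 = 2328 d
Total t = Σ t_i = 9454 days = 25.88 years.

25.9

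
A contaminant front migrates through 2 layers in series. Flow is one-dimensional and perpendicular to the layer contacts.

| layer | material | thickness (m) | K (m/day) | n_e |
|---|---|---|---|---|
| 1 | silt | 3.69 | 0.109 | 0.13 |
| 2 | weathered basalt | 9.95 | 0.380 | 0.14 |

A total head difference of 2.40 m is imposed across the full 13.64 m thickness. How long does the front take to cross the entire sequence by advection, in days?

46.8

With flow normal to the layers, continuity requires the same specific discharge q through every layer.
Σ(b_i/K_i) = 3.69/0.109 + 9.95/0.380 = 60.04 d.
q = Δh / Σ(b_i/K_i) = 2.40 / 60.04 = 0.03998 m/day.
In each layer the seepage velocity is v_i = q/n_i, so the layer transit time is t_i = b_i·n_i / q:
  layer 1 (silt): t_1 = 3.69 × 0.13 / 0.03998 = 12.00 d
  layer 2 (weathered basalt): t_2 = 9.95 × 0.14 / 0.03998 = 34.85 d
Total t = Σ t_i = 46.85 days.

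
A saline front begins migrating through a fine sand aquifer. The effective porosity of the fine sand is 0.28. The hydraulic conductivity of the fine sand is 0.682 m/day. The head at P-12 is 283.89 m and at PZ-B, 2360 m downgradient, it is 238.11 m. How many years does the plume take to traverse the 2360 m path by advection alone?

137

Hydraulic gradient i = (283.89 − 238.11) / 2360 = 45.78 / 2360 = 0.01940.
Darcy flux q = K · i = 0.6820 × 0.01940 = 0.01323 m/day.
Seepage velocity v = q / n_e = 0.01323 / 0.28 = 0.04725 m/day.
Travel time t = L / v = 2360 / 0.04725 = 49948 days = 136.8 years.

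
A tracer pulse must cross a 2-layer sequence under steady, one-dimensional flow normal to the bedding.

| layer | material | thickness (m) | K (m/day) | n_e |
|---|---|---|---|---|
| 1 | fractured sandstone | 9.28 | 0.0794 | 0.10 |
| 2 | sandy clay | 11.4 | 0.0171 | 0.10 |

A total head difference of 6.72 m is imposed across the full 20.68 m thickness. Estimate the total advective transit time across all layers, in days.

With flow normal to the layers, continuity requires the same specific discharge q through every layer.
Σ(b_i/K_i) = 9.28/0.0794 + 11.4/0.0171 = 783.5 d.
q = Δh / Σ(b_i/K_i) = 6.72 / 783.5 = 0.008576 m/day.
In each layer the seepage velocity is v_i = q/n_i, so the layer transit time is t_i = b_i·n_i / q:
  layer 1 (fractured sandstone): t_1 = 9.28 × 0.10 / 0.008576 = 108.2 d
  layer 2 (sandy clay): t_2 = 11.4 × 0.10 / 0.008576 = 132.9 d
Total t = Σ t_i = 241.1 days.

241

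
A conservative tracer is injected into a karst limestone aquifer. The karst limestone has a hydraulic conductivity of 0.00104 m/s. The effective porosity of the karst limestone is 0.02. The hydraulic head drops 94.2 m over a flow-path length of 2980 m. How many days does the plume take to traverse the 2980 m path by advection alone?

Convert K: 0.00104 m/s × 86400 = 89.86 m/day.
Hydraulic gradient i = Δh / L = 94.2 / 2980 = 0.03161.
Darcy flux q = K · i = 89.86 × 0.03161 = 2.840 m/day.
Seepage velocity v = q / n_e = 2.840 / 0.02 = 142.0 m/day.
Travel time t = L / v = 2980 / 142.0 = 20.98 days.

21.0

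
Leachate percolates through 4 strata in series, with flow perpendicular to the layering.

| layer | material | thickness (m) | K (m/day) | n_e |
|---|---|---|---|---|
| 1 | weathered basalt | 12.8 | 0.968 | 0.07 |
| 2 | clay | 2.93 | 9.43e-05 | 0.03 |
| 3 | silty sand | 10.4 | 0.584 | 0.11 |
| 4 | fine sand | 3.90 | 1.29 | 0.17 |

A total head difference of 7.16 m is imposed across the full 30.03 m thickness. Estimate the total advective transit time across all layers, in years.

With flow normal to the layers, continuity requires the same specific discharge q through every layer.
Σ(b_i/K_i) = 12.8/0.968 + 2.93/9.43e-05 + 10.4/0.584 + 3.90/1.29 = 31105 d.
q = Δh / Σ(b_i/K_i) = 7.16 / 31105 = 0.0002302 m/day.
In each layer the seepage velocity is v_i = q/n_i, so the layer transit time is t_i = b_i·n_i / q:
  layer 1 (weathered basalt): t_1 = 12.8 × 0.07 / 0.0002302 = 3892 d
  layer 2 (clay): t_2 = 2.93 × 0.03 / 0.0002302 = 381.9 d
  layer 3 (silty sand): t_3 = 10.4 × 0.11 / 0.0002302 = 4970 d
  layer 4 (fine sand): t_4 = 3.90 × 0.17 / 0.0002302 = 2880 d
Total t = Σ t_i = 12124 days = 33.20 years.

33.2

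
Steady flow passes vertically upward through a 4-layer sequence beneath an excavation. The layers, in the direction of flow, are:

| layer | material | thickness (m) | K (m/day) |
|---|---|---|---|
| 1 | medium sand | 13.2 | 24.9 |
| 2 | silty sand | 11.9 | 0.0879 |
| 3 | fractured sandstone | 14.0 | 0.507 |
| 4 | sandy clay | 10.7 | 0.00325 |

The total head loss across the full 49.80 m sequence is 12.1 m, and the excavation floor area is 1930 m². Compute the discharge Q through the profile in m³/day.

6.76

Flow is perpendicular to layering, so the layers act in series and the equivalent K is the thickness-weighted harmonic mean.
Total thickness L = 13.2 + 11.9 + 14.0 + 10.7 = 49.80 m.
Σ(b_i/K_i) = 13.2/24.9 + 11.9/0.0879 + 14.0/0.507 + 10.7/0.00325 = 3456 d.
K_eq = L / Σ(b_i/K_i) = 49.80 / 3456 = 0.01441 m/day.
Q = K_eq · A · (Δh/L) = 0.01441 × 1930 × (12.1/49.80) = 6.758 m³/day.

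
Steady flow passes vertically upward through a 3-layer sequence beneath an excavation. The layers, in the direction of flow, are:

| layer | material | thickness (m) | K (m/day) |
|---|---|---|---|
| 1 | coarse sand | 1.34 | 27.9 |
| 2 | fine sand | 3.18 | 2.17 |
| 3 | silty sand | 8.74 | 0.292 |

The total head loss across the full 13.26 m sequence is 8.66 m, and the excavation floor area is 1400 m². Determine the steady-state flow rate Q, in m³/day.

Flow is perpendicular to layering, so the layers act in series and the equivalent K is the thickness-weighted harmonic mean.
Total thickness L = 1.34 + 3.18 + 8.74 = 13.26 m.
Σ(b_i/K_i) = 1.34/27.9 + 3.18/2.17 + 8.74/0.292 = 31.44 d.
K_eq = L / Σ(b_i/K_i) = 13.26 / 31.44 = 0.4217 m/day.
Q = K_eq · A · (Δh/L) = 0.4217 × 1400 × (8.66/13.26) = 385.6 m³/day.

386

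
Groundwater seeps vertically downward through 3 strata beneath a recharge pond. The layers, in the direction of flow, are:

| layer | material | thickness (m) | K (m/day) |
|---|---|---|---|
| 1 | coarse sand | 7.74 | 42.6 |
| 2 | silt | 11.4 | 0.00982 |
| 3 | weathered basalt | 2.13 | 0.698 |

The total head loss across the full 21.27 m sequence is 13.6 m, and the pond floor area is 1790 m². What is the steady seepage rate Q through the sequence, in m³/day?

20.9

Flow is perpendicular to layering, so the layers act in series and the equivalent K is the thickness-weighted harmonic mean.
Total thickness L = 7.74 + 11.4 + 2.13 = 21.27 m.
Σ(b_i/K_i) = 7.74/42.6 + 11.4/0.00982 + 2.13/0.698 = 1164 d.
K_eq = L / Σ(b_i/K_i) = 21.27 / 1164 = 0.01827 m/day.
Q = K_eq · A · (Δh/L) = 0.01827 × 1790 × (13.6/21.27) = 20.91 m³/day.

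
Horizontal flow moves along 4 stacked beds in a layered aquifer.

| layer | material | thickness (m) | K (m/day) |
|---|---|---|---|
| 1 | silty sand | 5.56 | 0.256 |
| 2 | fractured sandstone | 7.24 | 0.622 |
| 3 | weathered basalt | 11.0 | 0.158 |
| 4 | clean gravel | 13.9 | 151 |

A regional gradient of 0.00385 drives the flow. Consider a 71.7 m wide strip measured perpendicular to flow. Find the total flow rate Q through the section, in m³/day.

582

Flow is parallel to layering, so each bed carries its own Darcy discharge and the transmissivities add.
Σ(K_i·b_i) = 0.256×5.56 + 0.622×7.24 + 0.158×11.0 + 151×13.9 = 2107 m²/day.
Hydraulic gradient i = 0.00385.
Q = Σ(K_i·b_i) · W · i = 2107 × 71.7 × 0.003850 = 581.5 m³/day.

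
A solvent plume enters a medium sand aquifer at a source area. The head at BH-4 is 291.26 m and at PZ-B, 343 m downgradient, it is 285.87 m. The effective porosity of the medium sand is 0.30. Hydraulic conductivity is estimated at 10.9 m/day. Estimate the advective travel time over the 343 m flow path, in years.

Hydraulic gradient i = (291.26 − 285.87) / 343 = 5.39 / 343 = 0.01571.
Darcy flux q = K · i = 10.90 × 0.01571 = 0.1713 m/day.
Seepage velocity v = q / n_e = 0.1713 / 0.30 = 0.5710 m/day.
Travel time t = L / v = 343 / 0.5710 = 600.8 days = 1.645 years.

1.64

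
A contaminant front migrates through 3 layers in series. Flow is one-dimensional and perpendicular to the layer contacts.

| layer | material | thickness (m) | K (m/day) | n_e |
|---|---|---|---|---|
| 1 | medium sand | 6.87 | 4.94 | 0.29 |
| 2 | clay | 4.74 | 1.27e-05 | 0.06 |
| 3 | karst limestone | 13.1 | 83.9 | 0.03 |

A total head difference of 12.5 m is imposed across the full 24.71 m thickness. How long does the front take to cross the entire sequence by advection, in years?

With flow normal to the layers, continuity requires the same specific discharge q through every layer.
Σ(b_i/K_i) = 6.87/4.94 + 4.74/1.27e-05 + 13.1/83.9 = 3.732e+05 d.
q = Δh / Σ(b_i/K_i) = 12.5 / 3.732e+05 = 3.349e-05 m/day.
In each layer the seepage velocity is v_i = q/n_i, so the layer transit time is t_i = b_i·n_i / q:
  layer 1 (medium sand): t_1 = 6.87 × 0.29 / 3.349e-05 = 59487 d
  layer 2 (clay): t_2 = 4.74 × 0.06 / 3.349e-05 = 8492 d
  layer 3 (karst limestone): t_3 = 13.1 × 0.03 / 3.349e-05 = 11734 d
Total t = Σ t_i = 79713 days = 218.2 years.

218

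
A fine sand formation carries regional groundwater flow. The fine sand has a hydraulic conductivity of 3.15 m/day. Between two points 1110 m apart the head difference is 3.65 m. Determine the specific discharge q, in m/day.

0.0104

Hydraulic gradient i = Δh / L = 3.65 / 1110 = 0.003288.
Specific discharge q = K · i = 3.150 × 0.003288 = 0.01036 m/day.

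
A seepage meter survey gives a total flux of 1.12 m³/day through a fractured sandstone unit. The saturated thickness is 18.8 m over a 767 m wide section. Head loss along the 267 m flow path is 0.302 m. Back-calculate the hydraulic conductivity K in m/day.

0.0687

Cross-sectional area A = 767 × 18.8 = 14420 m².
Hydraulic gradient i = Δh / L = 0.302 / 267 = 0.001131.
From Q = K·A·i, K = Q / (A·i) = 1.12 / (14420 × 0.001131) = 0.06867 m/day.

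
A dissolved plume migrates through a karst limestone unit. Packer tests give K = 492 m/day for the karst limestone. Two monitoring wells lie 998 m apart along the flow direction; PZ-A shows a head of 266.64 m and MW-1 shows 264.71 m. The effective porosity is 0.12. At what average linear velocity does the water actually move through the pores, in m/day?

7.93

Hydraulic gradient i = (266.64 − 264.71) / 998 = 1.93 / 998 = 0.001934.
Darcy flux q = K · i = 492.0 × 0.001934 = 0.9515 m/day.
Seepage velocity v = q / n_e = 0.9515 / 0.12 = 7.929 m/day.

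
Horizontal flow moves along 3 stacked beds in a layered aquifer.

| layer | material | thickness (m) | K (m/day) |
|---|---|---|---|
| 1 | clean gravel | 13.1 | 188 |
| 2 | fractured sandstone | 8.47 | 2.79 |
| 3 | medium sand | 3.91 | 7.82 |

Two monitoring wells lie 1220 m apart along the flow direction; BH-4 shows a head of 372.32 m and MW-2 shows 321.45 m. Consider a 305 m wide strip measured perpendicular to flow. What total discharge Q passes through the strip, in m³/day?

32000

Flow is parallel to layering, so each bed carries its own Darcy discharge and the transmissivities add.
Σ(K_i·b_i) = 188×13.1 + 2.79×8.47 + 7.82×3.91 = 2517 m²/day.
Hydraulic gradient i = (372.32 − 321.45) / 1220 = 50.87 / 1220 = 0.04170.
Q = Σ(K_i·b_i) · W · i = 2517 × 305 × 0.04170 = 32010 m³/day.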